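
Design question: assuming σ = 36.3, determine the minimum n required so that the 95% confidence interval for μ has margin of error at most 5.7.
n ≥ 156

For margin E ≤ 5.7:
n ≥ (z* · σ / E)²
n ≥ (1.960 · 36.3 / 5.7)²
n ≥ 155.80

Minimum n = 156 (rounding up)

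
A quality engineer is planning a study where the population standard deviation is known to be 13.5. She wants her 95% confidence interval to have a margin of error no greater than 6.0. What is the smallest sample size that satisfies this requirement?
n ≥ 20

For margin E ≤ 6.0:
n ≥ (z* · σ / E)²
n ≥ (1.960 · 13.5 / 6.0)²
n ≥ 19.45

Minimum n = 20 (rounding up)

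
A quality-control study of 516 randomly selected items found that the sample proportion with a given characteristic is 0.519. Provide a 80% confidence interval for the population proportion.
(0.491, 0.547)

Proportion CI:
SE = √(p̂(1-p̂)/n) = √(0.519 · 0.481 / 516) = 0.02200

z* = 1.282
Margin = z* · SE = 1.282 · 0.02200 = 0.0282

CI: 0.519 ± 0.0282 = (0.491, 0.547)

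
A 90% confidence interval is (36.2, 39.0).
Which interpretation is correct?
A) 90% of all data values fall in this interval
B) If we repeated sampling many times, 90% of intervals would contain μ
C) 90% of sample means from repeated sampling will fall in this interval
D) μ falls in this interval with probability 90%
B

A) Wrong — a CI is about the parameter μ, not individual data values.
B) Correct — this is the frequentist long-run coverage interpretation.
C) Wrong — coverage applies to intervals containing μ, not to future x̄ values.
D) Wrong — μ is fixed; the randomness lives in the interval, not in μ.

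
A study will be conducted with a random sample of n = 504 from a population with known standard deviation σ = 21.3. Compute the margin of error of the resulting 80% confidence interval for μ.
Margin of error = 1.22

Margin of error = z* · σ/√n
= 1.282 · 21.3/√504
= 1.282 · 21.3/22.4499
= 1.22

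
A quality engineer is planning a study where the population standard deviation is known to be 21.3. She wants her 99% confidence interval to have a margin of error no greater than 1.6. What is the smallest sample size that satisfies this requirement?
n ≥ 1177

For margin E ≤ 1.6:
n ≥ (z* · σ / E)²
n ≥ (2.576 · 21.3 / 1.6)²
n ≥ 1176.01

Minimum n = 1177 (rounding up)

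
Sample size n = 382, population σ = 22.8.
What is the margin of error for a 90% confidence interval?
Margin of error = 1.92

Margin of error = z* · σ/√n
= 1.645 · 22.8/√382
= 1.645 · 22.8/19.5448
= 1.92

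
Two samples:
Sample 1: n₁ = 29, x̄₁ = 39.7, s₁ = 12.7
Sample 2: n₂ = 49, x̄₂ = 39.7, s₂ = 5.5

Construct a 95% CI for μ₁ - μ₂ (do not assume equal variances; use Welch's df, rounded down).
(-5.05, 5.05)

Difference: x̄₁ - x̄₂ = 0.00
SE = √(s₁²/n₁ + s₂²/n₂) = √(12.7²/29 + 5.5²/49) = 2.4858
df = 34.31 → 34 (Welch–Satterthwaite, rounded down)
t* = 2.032

CI: 0.00 ± 2.032 · 2.4858 = 0.00 ± 5.05 = (-5.05, 5.05)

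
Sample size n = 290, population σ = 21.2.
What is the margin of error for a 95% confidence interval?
Margin of error = 2.44

Margin of error = z* · σ/√n
= 1.960 · 21.2/√290
= 1.960 · 21.2/17.0294
= 2.44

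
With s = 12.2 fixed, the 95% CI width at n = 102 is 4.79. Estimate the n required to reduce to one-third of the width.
n ≈ 918

CI width ∝ 1/√n
To reduce width by factor 3, need √n to grow by 3 → need 3² = 9 times as many samples.

Current: n = 102, width = 4.79
New: n = 918, width ≈ 1.58

Width reduced by factor of 4.79/1.58 = 3.03.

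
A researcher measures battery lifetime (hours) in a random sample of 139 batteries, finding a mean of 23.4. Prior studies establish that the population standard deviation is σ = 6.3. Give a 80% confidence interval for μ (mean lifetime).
(22.71, 24.09)

z-interval (σ known):
z* = 1.282 for 80% confidence

Margin of error = z* · σ/√n = 1.282 · 6.3/√139 = 0.69

CI: (23.4 - 0.69, 23.4 + 0.69) = (22.71, 24.09)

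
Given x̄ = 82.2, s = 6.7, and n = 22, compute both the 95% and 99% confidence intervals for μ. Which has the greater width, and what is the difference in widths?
99% CI is wider by 2.15

df = 21
95% CI: t* = 2.080, (79.23, 85.17), width = 2 · t* · s/√n = 5.94
99% CI: t* = 2.831, (78.16, 86.24), width = 2 · t* · s/√n = 8.09

The 99% CI is wider by 8.09 - 5.94 = 2.15.
Higher confidence requires a wider interval.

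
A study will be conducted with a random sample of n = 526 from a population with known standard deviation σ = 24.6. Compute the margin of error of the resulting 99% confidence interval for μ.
Margin of error = 2.76

Margin of error = z* · σ/√n
= 2.576 · 24.6/√526
= 2.576 · 24.6/22.9347
= 2.76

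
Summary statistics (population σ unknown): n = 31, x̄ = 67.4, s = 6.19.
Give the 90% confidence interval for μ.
(65.51, 69.29)

t-interval (σ unknown):
df = n - 1 = 30
t* = 1.697 for 90% confidence

Margin of error = t* · s/√n = 1.697 · 6.19/√31 = 1.89

CI: (65.51, 69.29)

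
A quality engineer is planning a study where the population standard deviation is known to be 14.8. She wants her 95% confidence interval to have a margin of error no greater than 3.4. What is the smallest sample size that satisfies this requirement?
n ≥ 73

For margin E ≤ 3.4:
n ≥ (z* · σ / E)²
n ≥ (1.960 · 14.8 / 3.4)²
n ≥ 72.79

Minimum n = 73 (rounding up)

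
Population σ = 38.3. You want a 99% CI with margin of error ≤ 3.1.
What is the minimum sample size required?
n ≥ 1013

For margin E ≤ 3.1:
n ≥ (z* · σ / E)²
n ≥ (2.576 · 38.3 / 3.1)²
n ≥ 1012.90

Minimum n = 1013 (rounding up)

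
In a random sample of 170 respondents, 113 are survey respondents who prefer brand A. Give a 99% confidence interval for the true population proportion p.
(0.571, 0.758)

Proportion CI:
p̂ = 113/170 = 0.66471
SE = √(p̂(1-p̂)/n) = √(0.66471 · 0.33529 / 170) = 0.03621

z* = 2.576
Margin = z* · SE = 2.576 · 0.03621 = 0.0933

CI: 0.66471 ± 0.0933 = (0.571, 0.758)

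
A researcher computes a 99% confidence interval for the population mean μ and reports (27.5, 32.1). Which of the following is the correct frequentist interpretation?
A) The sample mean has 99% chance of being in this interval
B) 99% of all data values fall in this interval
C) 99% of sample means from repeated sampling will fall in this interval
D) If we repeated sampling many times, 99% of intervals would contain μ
D

A) Wrong — x̄ is observed and sits in the interval by construction.
B) Wrong — a CI is about the parameter μ, not individual data values.
C) Wrong — coverage applies to intervals containing μ, not to future x̄ values.
D) Correct — this is the frequentist long-run coverage interpretation.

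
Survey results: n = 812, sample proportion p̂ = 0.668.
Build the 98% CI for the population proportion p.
(0.630, 0.706)

Proportion CI:
SE = √(p̂(1-p̂)/n) = √(0.668 · 0.332 / 812) = 0.01653

z* = 2.326
Margin = z* · SE = 2.326 · 0.01653 = 0.0384

CI: 0.668 ± 0.0384 = (0.630, 0.706)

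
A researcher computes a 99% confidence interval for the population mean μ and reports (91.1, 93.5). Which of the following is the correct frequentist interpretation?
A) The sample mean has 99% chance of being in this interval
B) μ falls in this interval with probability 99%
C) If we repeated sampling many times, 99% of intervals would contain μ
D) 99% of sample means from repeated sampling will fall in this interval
C

A) Wrong — x̄ is observed and sits in the interval by construction.
B) Wrong — μ is fixed; the randomness lives in the interval, not in μ.
C) Correct — this is the frequentist long-run coverage interpretation.
D) Wrong — coverage applies to intervals containing μ, not to future x̄ values.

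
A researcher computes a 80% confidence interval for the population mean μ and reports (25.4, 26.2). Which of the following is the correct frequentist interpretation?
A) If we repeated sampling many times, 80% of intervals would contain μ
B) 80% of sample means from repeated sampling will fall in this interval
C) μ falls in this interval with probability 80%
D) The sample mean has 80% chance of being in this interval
A

A) Correct — this is the frequentist long-run coverage interpretation.
B) Wrong — coverage applies to intervals containing μ, not to future x̄ values.
C) Wrong — μ is fixed; the randomness lives in the interval, not in μ.
D) Wrong — x̄ is observed and sits in the interval by construction.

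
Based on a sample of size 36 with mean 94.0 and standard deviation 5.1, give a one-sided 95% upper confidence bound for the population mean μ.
μ ≤ 95.44

Upper bound (one-sided):
t* = 1.690 (one-sided for 95%)
Upper bound = x̄ + t* · s/√n = 94.0 + 1.690 · 5.1/√36 = 95.44

We are 95% confident that μ ≤ 95.44.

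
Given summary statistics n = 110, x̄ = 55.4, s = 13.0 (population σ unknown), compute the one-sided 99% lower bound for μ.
μ ≥ 52.47

Lower bound (one-sided):
t* = 2.361 (one-sided for 99%)
Lower bound = x̄ - t* · s/√n = 55.4 - 2.361 · 13.0/√110 = 52.47

We are 99% confident that μ ≥ 52.47.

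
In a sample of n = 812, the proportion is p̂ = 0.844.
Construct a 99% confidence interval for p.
(0.811, 0.877)

Proportion CI:
SE = √(p̂(1-p̂)/n) = √(0.844 · 0.156 / 812) = 0.01273

z* = 2.576
Margin = z* · SE = 2.576 · 0.01273 = 0.0328

CI: 0.844 ± 0.0328 = (0.811, 0.877)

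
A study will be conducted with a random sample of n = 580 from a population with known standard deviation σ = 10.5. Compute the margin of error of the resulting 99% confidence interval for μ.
Margin of error = 1.12

Margin of error = z* · σ/√n
= 2.576 · 10.5/√580
= 2.576 · 10.5/24.0832
= 1.12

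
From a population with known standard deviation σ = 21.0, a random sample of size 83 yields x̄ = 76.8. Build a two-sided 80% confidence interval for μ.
(73.84, 79.76)

z-interval (σ known):
z* = 1.282 for 80% confidence

Margin of error = z* · σ/√n = 1.282 · 21.0/√83 = 2.96

CI: (76.8 - 2.96, 76.8 + 2.96) = (73.84, 79.76)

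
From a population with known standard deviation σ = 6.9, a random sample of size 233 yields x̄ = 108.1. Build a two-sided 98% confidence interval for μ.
(107.05, 109.15)

z-interval (σ known):
z* = 2.326 for 98% confidence

Margin of error = z* · σ/√n = 2.326 · 6.9/√233 = 1.05

CI: (108.1 - 1.05, 108.1 + 1.05) = (107.05, 109.15)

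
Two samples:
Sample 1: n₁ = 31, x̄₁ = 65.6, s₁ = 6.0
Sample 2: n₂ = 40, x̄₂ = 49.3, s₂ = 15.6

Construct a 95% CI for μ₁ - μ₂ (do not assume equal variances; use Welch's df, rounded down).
(10.90, 21.70)

Difference: x̄₁ - x̄₂ = 16.30
SE = √(s₁²/n₁ + s₂²/n₂) = √(6.0²/31 + 15.6²/40) = 2.6917
df = 52.81 → 52 (Welch–Satterthwaite, rounded down)
t* = 2.007

CI: 16.30 ± 2.007 · 2.6917 = 16.30 ± 5.40 = (10.90, 21.70)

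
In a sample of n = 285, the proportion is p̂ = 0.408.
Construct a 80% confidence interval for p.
(0.371, 0.445)

Proportion CI:
SE = √(p̂(1-p̂)/n) = √(0.408 · 0.592 / 285) = 0.02911

z* = 1.282
Margin = z* · SE = 1.282 · 0.02911 = 0.0373

CI: 0.408 ± 0.0373 = (0.371, 0.445)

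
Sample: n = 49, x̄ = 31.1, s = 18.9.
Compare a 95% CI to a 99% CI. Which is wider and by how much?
99% CI is wider by 3.62

df = 48
95% CI: t* = 2.011, (25.67, 36.53), width = 2 · t* · s/√n = 10.86
99% CI: t* = 2.682, (23.86, 38.34), width = 2 · t* · s/√n = 14.48

The 99% CI is wider by 14.48 - 10.86 = 3.62.
Higher confidence requires a wider interval.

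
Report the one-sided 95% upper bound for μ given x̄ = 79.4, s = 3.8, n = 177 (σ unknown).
μ ≤ 79.87

Upper bound (one-sided):
t* = 1.654 (one-sided for 95%)
Upper bound = x̄ + t* · s/√n = 79.4 + 1.654 · 3.8/√177 = 79.87

We are 95% confident that μ ≤ 79.87.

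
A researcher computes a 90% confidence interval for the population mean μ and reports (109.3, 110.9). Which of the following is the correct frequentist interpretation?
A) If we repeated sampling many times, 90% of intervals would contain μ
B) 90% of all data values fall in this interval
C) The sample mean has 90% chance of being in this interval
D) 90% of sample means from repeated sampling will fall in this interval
A

A) Correct — this is the frequentist long-run coverage interpretation.
B) Wrong — a CI is about the parameter μ, not individual data values.
C) Wrong — x̄ is observed and sits in the interval by construction.
D) Wrong — coverage applies to intervals containing μ, not to future x̄ values.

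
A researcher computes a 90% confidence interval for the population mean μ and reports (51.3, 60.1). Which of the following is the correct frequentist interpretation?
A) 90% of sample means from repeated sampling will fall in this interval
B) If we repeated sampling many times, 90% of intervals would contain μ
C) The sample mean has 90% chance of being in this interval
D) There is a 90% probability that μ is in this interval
B

A) Wrong — coverage applies to intervals containing μ, not to future x̄ values.
B) Correct — this is the frequentist long-run coverage interpretation.
C) Wrong — x̄ is observed and sits in the interval by construction.
D) Wrong — μ is fixed; the randomness lives in the interval, not in μ.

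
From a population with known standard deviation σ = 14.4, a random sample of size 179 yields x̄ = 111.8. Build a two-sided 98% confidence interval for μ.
(109.30, 114.30)

z-interval (σ known):
z* = 2.326 for 98% confidence

Margin of error = z* · σ/√n = 2.326 · 14.4/√179 = 2.50

CI: (111.8 - 2.50, 111.8 + 2.50) = (109.30, 114.30)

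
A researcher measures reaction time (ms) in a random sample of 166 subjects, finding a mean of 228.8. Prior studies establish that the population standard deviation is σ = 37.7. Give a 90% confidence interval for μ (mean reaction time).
(223.99, 233.61)

z-interval (σ known):
z* = 1.645 for 90% confidence

Margin of error = z* · σ/√n = 1.645 · 37.7/√166 = 4.81

CI: (228.8 - 4.81, 228.8 + 4.81) = (223.99, 233.61)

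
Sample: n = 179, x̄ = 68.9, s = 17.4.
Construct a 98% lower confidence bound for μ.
μ ≥ 66.21

Lower bound (one-sided):
t* = 2.069 (one-sided for 98%)
Lower bound = x̄ - t* · s/√n = 68.9 - 2.069 · 17.4/√179 = 66.21

We are 98% confident that μ ≥ 66.21.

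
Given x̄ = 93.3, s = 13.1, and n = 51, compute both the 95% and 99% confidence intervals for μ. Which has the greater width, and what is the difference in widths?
99% CI is wider by 2.45

df = 50
95% CI: t* = 2.009, (89.61, 96.99), width = 2 · t* · s/√n = 7.37
99% CI: t* = 2.678, (88.39, 98.21), width = 2 · t* · s/√n = 9.82

The 99% CI is wider by 9.82 - 7.37 = 2.45.
Higher confidence requires a wider interval.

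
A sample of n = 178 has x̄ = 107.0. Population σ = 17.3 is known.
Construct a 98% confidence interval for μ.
(103.98, 110.02)

z-interval (σ known):
z* = 2.326 for 98% confidence

Margin of error = z* · σ/√n = 2.326 · 17.3/√178 = 3.02

CI: (107.0 - 3.02, 107.0 + 3.02) = (103.98, 110.02)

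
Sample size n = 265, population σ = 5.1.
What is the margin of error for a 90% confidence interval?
Margin of error = 0.52

Margin of error = z* · σ/√n
= 1.645 · 5.1/√265
= 1.645 · 5.1/16.2788
= 0.52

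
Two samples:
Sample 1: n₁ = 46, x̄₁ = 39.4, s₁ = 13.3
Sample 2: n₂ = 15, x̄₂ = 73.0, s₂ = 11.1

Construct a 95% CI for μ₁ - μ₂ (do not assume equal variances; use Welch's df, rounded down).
(-40.71, -26.49)

Difference: x̄₁ - x̄₂ = -33.60
SE = √(s₁²/n₁ + s₂²/n₂) = √(13.3²/46 + 11.1²/15) = 3.4727
df = 28.25 → 28 (Welch–Satterthwaite, rounded down)
t* = 2.048

CI: -33.60 ± 2.048 · 3.4727 = -33.60 ± 7.11 = (-40.71, -26.49)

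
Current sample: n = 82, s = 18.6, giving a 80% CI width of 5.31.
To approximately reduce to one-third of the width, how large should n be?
n ≈ 738

CI width ∝ 1/√n
To reduce width by factor 3, need √n to grow by 3 → need 3² = 9 times as many samples.

Current: n = 82, width = 5.31
New: n = 738, width ≈ 1.76

Width reduced by factor of 5.31/1.76 = 3.02.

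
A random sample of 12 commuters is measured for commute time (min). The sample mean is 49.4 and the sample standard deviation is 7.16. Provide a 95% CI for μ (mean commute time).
(44.85, 53.95)

t-interval (σ unknown):
df = n - 1 = 11
t* = 2.201 for 95% confidence

Margin of error = t* · s/√n = 2.201 · 7.16/√12 = 4.55

CI: (44.85, 53.95)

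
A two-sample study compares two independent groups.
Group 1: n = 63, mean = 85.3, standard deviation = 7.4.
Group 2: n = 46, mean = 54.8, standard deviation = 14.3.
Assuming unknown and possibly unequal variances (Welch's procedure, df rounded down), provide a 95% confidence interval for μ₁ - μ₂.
(25.89, 35.11)

Difference: x̄₁ - x̄₂ = 30.50
SE = √(s₁²/n₁ + s₂²/n₂) = √(7.4²/63 + 14.3²/46) = 2.3054
df = 62.58 → 62 (Welch–Satterthwaite, rounded down)
t* = 1.999

CI: 30.50 ± 1.999 · 2.3054 = 30.50 ± 4.61 = (25.89, 35.11)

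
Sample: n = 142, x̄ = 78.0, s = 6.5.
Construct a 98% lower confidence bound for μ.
μ ≥ 76.87

Lower bound (one-sided):
t* = 2.073 (one-sided for 98%)
Lower bound = x̄ - t* · s/√n = 78.0 - 2.073 · 6.5/√142 = 76.87

We are 98% confident that μ ≥ 76.87.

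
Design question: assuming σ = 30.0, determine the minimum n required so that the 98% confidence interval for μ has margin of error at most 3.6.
n ≥ 376

For margin E ≤ 3.6:
n ≥ (z* · σ / E)²
n ≥ (2.326 · 30.0 / 3.6)²
n ≥ 375.71

Minimum n = 376 (rounding up)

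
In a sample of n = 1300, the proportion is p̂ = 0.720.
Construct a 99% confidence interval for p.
(0.688, 0.752)

Proportion CI:
SE = √(p̂(1-p̂)/n) = √(0.720 · 0.280 / 1300) = 0.01245

z* = 2.576
Margin = z* · SE = 2.576 · 0.01245 = 0.0321

CI: 0.720 ± 0.0321 = (0.688, 0.752)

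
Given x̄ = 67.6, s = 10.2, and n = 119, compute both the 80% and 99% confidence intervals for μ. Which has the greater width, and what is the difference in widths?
99% CI is wider by 2.49

df = 118
80% CI: t* = 1.289, (66.39, 68.81), width = 2 · t* · s/√n = 2.41
99% CI: t* = 2.618, (65.15, 70.05), width = 2 · t* · s/√n = 4.90

The 99% CI is wider by 4.90 - 2.41 = 2.49.
Higher confidence requires a wider interval.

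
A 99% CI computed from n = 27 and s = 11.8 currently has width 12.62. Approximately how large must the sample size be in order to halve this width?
n ≈ 108

CI width ∝ 1/√n
To reduce width by factor 2, need √n to grow by 2 → need 2² = 4 times as many samples.

Current: n = 27, width = 12.62
New: n = 108, width ≈ 5.96

Width reduced by factor of 12.62/5.96 = 2.12.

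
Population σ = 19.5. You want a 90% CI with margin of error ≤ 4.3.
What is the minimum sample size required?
n ≥ 56

For margin E ≤ 4.3:
n ≥ (z* · σ / E)²
n ≥ (1.645 · 19.5 / 4.3)²
n ≥ 55.65

Minimum n = 56 (rounding up)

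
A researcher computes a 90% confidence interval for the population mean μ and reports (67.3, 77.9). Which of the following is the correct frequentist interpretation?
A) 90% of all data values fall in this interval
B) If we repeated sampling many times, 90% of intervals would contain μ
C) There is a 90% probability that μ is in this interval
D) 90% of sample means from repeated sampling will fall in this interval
B

A) Wrong — a CI is about the parameter μ, not individual data values.
B) Correct — this is the frequentist long-run coverage interpretation.
C) Wrong — μ is fixed; the randomness lives in the interval, not in μ.
D) Wrong — coverage applies to intervals containing μ, not to future x̄ values.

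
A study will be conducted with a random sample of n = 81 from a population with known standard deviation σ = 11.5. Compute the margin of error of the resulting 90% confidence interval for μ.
Margin of error = 2.10

Margin of error = z* · σ/√n
= 1.645 · 11.5/√81
= 1.645 · 11.5/9.0000
= 2.10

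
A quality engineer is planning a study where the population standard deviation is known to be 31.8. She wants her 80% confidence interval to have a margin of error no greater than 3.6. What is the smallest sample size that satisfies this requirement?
n ≥ 129

For margin E ≤ 3.6:
n ≥ (z* · σ / E)²
n ≥ (1.282 · 31.8 / 3.6)²
n ≥ 128.24

Minimum n = 129 (rounding up)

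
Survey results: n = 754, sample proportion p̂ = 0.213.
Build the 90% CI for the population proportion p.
(0.188, 0.238)

Proportion CI:
SE = √(p̂(1-p̂)/n) = √(0.213 · 0.787 / 754) = 0.01491

z* = 1.645
Margin = z* · SE = 1.645 · 0.01491 = 0.0245

CI: 0.213 ± 0.0245 = (0.188, 0.238)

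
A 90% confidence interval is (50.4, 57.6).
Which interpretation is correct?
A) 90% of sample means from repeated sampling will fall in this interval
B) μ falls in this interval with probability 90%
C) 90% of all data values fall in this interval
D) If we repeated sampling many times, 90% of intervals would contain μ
D

A) Wrong — coverage applies to intervals containing μ, not to future x̄ values.
B) Wrong — μ is fixed; the randomness lives in the interval, not in μ.
C) Wrong — a CI is about the parameter μ, not individual data values.
D) Correct — this is the frequentist long-run coverage interpretation.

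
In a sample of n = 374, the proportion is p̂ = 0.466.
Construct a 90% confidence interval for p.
(0.424, 0.508)

Proportion CI:
SE = √(p̂(1-p̂)/n) = √(0.466 · 0.534 / 374) = 0.02579

z* = 1.645
Margin = z* · SE = 1.645 · 0.02579 = 0.0424

CI: 0.466 ± 0.0424 = (0.424, 0.508)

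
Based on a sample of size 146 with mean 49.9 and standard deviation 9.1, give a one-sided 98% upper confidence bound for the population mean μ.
μ ≤ 51.46

Upper bound (one-sided):
t* = 2.072 (one-sided for 98%)
Upper bound = x̄ + t* · s/√n = 49.9 + 2.072 · 9.1/√146 = 51.46

We are 98% confident that μ ≤ 51.46.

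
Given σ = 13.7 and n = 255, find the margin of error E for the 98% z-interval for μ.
Margin of error = 2.00

Margin of error = z* · σ/√n
= 2.326 · 13.7/√255
= 2.326 · 13.7/15.9687
= 2.00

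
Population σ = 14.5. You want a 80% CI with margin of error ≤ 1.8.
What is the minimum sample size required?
n ≥ 107

For margin E ≤ 1.8:
n ≥ (z* · σ / E)²
n ≥ (1.282 · 14.5 / 1.8)²
n ≥ 106.65

Minimum n = 107 (rounding up)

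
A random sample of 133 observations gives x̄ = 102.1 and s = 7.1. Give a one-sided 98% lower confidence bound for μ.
μ ≥ 100.82

Lower bound (one-sided):
t* = 2.074 (one-sided for 98%)
Lower bound = x̄ - t* · s/√n = 102.1 - 2.074 · 7.1/√133 = 100.82

We are 98% confident that μ ≥ 100.82.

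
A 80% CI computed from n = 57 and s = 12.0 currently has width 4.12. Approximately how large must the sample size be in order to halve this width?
n ≈ 228

CI width ∝ 1/√n
To reduce width by factor 2, need √n to grow by 2 → need 2² = 4 times as many samples.

Current: n = 57, width = 4.12
New: n = 228, width ≈ 2.04

Width reduced by factor of 4.12/2.04 = 2.02.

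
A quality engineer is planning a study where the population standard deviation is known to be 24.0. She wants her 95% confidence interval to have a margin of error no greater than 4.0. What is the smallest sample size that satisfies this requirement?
n ≥ 139

For margin E ≤ 4.0:
n ≥ (z* · σ / E)²
n ≥ (1.960 · 24.0 / 4.0)²
n ≥ 138.30

Minimum n = 139 (rounding up)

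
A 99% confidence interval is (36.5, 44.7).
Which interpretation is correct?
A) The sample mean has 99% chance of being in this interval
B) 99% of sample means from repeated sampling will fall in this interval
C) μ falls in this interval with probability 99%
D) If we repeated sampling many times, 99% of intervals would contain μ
D

A) Wrong — x̄ is observed and sits in the interval by construction.
B) Wrong — coverage applies to intervals containing μ, not to future x̄ values.
C) Wrong — μ is fixed; the randomness lives in the interval, not in μ.
D) Correct — this is the frequentist long-run coverage interpretation.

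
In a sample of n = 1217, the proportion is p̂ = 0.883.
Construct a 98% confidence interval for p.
(0.862, 0.904)

Proportion CI:
SE = √(p̂(1-p̂)/n) = √(0.883 · 0.117 / 1217) = 0.00921

z* = 2.326
Margin = z* · SE = 2.326 · 0.00921 = 0.0214

CI: 0.883 ± 0.0214 = (0.862, 0.904)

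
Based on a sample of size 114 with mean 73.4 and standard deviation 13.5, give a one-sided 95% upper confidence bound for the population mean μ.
μ ≤ 75.50

Upper bound (one-sided):
t* = 1.658 (one-sided for 95%)
Upper bound = x̄ + t* · s/√n = 73.4 + 1.658 · 13.5/√114 = 75.50

We are 95% confident that μ ≤ 75.50.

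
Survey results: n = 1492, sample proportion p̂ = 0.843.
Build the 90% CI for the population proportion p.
(0.828, 0.858)

Proportion CI:
SE = √(p̂(1-p̂)/n) = √(0.843 · 0.157 / 1492) = 0.00942

z* = 1.645
Margin = z* · SE = 1.645 · 0.00942 = 0.0155

CI: 0.843 ± 0.0155 = (0.828, 0.858)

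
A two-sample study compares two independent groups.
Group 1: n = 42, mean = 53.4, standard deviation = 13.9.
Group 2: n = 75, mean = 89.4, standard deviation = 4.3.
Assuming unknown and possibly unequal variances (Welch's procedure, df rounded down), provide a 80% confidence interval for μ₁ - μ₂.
(-38.86, -33.14)

Difference: x̄₁ - x̄₂ = -36.00
SE = √(s₁²/n₁ + s₂²/n₂) = √(13.9²/42 + 4.3²/75) = 2.2015
df = 45.44 → 45 (Welch–Satterthwaite, rounded down)
t* = 1.301

CI: -36.00 ± 1.301 · 2.2015 = -36.00 ± 2.86 = (-38.86, -33.14)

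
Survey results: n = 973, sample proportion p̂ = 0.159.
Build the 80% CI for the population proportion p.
(0.144, 0.174)

Proportion CI:
SE = √(p̂(1-p̂)/n) = √(0.159 · 0.841 / 973) = 0.01172

z* = 1.282
Margin = z* · SE = 1.282 · 0.01172 = 0.0150

CI: 0.159 ± 0.0150 = (0.144, 0.174)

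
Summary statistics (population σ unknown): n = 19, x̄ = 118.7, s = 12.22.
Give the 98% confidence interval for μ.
(111.55, 125.85)

t-interval (σ unknown):
df = n - 1 = 18
t* = 2.552 for 98% confidence

Margin of error = t* · s/√n = 2.552 · 12.22/√19 = 7.15

CI: (111.55, 125.85)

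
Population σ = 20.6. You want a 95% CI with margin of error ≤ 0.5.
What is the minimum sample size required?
n ≥ 6521

For margin E ≤ 0.5:
n ≥ (z* · σ / E)²
n ≥ (1.960 · 20.6 / 0.5)²
n ≥ 6520.89

Minimum n = 6521 (rounding up)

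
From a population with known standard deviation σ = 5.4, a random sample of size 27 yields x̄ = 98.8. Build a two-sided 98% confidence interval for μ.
(96.38, 101.22)

z-interval (σ known):
z* = 2.326 for 98% confidence

Margin of error = z* · σ/√n = 2.326 · 5.4/√27 = 2.42

CI: (98.8 - 2.42, 98.8 + 2.42) = (96.38, 101.22)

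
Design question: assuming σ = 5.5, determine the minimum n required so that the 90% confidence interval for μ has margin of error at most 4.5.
n ≥ 5

For margin E ≤ 4.5:
n ≥ (z* · σ / E)²
n ≥ (1.645 · 5.5 / 4.5)²
n ≥ 4.04

Minimum n = 5 (rounding up)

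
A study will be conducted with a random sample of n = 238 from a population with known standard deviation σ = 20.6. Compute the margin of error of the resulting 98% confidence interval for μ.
Margin of error = 3.11

Margin of error = z* · σ/√n
= 2.326 · 20.6/√238
= 2.326 · 20.6/15.4272
= 3.11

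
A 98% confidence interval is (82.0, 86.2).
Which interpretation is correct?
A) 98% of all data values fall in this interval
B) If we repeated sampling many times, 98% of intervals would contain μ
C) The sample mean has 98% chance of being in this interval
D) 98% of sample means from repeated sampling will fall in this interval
B

A) Wrong — a CI is about the parameter μ, not individual data values.
B) Correct — this is the frequentist long-run coverage interpretation.
C) Wrong — x̄ is observed and sits in the interval by construction.
D) Wrong — coverage applies to intervals containing μ, not to future x̄ values.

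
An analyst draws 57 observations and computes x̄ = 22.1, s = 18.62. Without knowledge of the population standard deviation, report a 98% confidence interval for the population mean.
(16.19, 28.01)

t-interval (σ unknown):
df = n - 1 = 56
t* = 2.395 for 98% confidence

Margin of error = t* · s/√n = 2.395 · 18.62/√57 = 5.91

CI: (16.19, 28.01)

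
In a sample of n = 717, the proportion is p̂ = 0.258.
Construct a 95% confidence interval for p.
(0.226, 0.290)

Proportion CI:
SE = √(p̂(1-p̂)/n) = √(0.258 · 0.742 / 717) = 0.01634

z* = 1.960
Margin = z* · SE = 1.960 · 0.01634 = 0.0320

CI: 0.258 ± 0.0320 = (0.226, 0.290)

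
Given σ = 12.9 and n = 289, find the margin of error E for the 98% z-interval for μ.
Margin of error = 1.77

Margin of error = z* · σ/√n
= 2.326 · 12.9/√289
= 2.326 · 12.9/17.0000
= 1.77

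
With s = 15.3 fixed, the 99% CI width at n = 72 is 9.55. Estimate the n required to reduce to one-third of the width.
n ≈ 648

CI width ∝ 1/√n
To reduce width by factor 3, need √n to grow by 3 → need 3² = 9 times as many samples.

Current: n = 72, width = 9.55
New: n = 648, width ≈ 3.10

Width reduced by factor of 9.55/3.10 = 3.08.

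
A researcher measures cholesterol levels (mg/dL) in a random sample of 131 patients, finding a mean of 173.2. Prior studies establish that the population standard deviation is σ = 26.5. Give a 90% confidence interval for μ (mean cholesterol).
(169.39, 177.01)

z-interval (σ known):
z* = 1.645 for 90% confidence

Margin of error = z* · σ/√n = 1.645 · 26.5/√131 = 3.81

CI: (173.2 - 3.81, 173.2 + 3.81) = (169.39, 177.01)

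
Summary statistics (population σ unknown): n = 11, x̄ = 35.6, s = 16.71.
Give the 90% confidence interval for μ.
(26.47, 44.73)

t-interval (σ unknown):
df = n - 1 = 10
t* = 1.812 for 90% confidence

Margin of error = t* · s/√n = 1.812 · 16.71/√11 = 9.13

CI: (26.47, 44.73)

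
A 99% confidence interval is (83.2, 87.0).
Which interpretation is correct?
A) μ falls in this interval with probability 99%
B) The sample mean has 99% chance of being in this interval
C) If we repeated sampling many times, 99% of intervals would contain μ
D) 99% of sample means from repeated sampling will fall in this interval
C

A) Wrong — μ is fixed; the randomness lives in the interval, not in μ.
B) Wrong — x̄ is observed and sits in the interval by construction.
C) Correct — this is the frequentist long-run coverage interpretation.
D) Wrong — coverage applies to intervals containing μ, not to future x̄ values.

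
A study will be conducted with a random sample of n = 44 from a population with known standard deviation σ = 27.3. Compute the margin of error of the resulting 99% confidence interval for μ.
Margin of error = 10.60

Margin of error = z* · σ/√n
= 2.576 · 27.3/√44
= 2.576 · 27.3/6.6332
= 10.60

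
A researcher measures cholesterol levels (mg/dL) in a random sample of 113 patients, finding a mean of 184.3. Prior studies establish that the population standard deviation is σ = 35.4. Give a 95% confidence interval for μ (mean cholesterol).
(177.77, 190.83)

z-interval (σ known):
z* = 1.960 for 95% confidence

Margin of error = z* · σ/√n = 1.960 · 35.4/√113 = 6.53

CI: (184.3 - 6.53, 184.3 + 6.53) = (177.77, 190.83)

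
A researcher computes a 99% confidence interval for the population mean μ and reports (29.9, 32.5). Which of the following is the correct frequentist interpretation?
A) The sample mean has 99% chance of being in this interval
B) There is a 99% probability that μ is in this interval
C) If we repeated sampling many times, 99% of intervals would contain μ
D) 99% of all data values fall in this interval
C

A) Wrong — x̄ is observed and sits in the interval by construction.
B) Wrong — μ is fixed; the randomness lives in the interval, not in μ.
C) Correct — this is the frequentist long-run coverage interpretation.
D) Wrong — a CI is about the parameter μ, not individual data values.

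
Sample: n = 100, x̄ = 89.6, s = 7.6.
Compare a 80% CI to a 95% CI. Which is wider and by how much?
95% CI is wider by 1.06

df = 99
80% CI: t* = 1.290, (88.62, 90.58), width = 2 · t* · s/√n = 1.96
95% CI: t* = 1.984, (88.09, 91.11), width = 2 · t* · s/√n = 3.02

The 95% CI is wider by 3.02 - 1.96 = 1.06.
Higher confidence requires a wider interval.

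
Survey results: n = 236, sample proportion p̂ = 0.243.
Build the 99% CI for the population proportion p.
(0.171, 0.315)

Proportion CI:
SE = √(p̂(1-p̂)/n) = √(0.243 · 0.757 / 236) = 0.02792

z* = 2.576
Margin = z* · SE = 2.576 · 0.02792 = 0.0719

CI: 0.243 ± 0.0719 = (0.171, 0.315)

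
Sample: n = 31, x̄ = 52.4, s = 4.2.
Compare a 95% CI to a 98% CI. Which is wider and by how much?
98% CI is wider by 0.63

df = 30
95% CI: t* = 2.042, (50.86, 53.94), width = 2 · t* · s/√n = 3.08
98% CI: t* = 2.457, (50.55, 54.25), width = 2 · t* · s/√n = 3.71

The 98% CI is wider by 3.71 - 3.08 = 0.63.
Higher confidence requires a wider interval.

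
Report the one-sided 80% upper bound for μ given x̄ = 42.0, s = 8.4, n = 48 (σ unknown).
μ ≤ 43.03

Upper bound (one-sided):
t* = 0.849 (one-sided for 80%)
Upper bound = x̄ + t* · s/√n = 42.0 + 0.849 · 8.4/√48 = 43.03

We are 80% confident that μ ≤ 43.03.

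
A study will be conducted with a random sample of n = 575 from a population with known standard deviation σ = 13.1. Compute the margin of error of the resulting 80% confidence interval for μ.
Margin of error = 0.70

Margin of error = z* · σ/√n
= 1.282 · 13.1/√575
= 1.282 · 13.1/23.9792
= 0.70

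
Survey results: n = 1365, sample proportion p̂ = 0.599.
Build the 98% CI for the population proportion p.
(0.568, 0.630)

Proportion CI:
SE = √(p̂(1-p̂)/n) = √(0.599 · 0.401 / 1365) = 0.01327

z* = 2.326
Margin = z* · SE = 2.326 · 0.01327 = 0.0309

CI: 0.599 ± 0.0309 = (0.568, 0.630)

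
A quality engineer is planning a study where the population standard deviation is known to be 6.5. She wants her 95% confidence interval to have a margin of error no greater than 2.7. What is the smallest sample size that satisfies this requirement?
n ≥ 23

For margin E ≤ 2.7:
n ≥ (z* · σ / E)²
n ≥ (1.960 · 6.5 / 2.7)²
n ≥ 22.26

Minimum n = 23 (rounding up)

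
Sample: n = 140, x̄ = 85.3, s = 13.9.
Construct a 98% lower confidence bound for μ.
μ ≥ 82.86

Lower bound (one-sided):
t* = 2.073 (one-sided for 98%)
Lower bound = x̄ - t* · s/√n = 85.3 - 2.073 · 13.9/√140 = 82.86

We are 98% confident that μ ≥ 82.86.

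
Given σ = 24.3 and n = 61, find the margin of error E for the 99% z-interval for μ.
Margin of error = 8.01

Margin of error = z* · σ/√n
= 2.576 · 24.3/√61
= 2.576 · 24.3/7.8102
= 8.01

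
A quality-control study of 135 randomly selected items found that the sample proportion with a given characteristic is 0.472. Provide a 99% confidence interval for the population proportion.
(0.361, 0.583)

Proportion CI:
SE = √(p̂(1-p̂)/n) = √(0.472 · 0.528 / 135) = 0.04297

z* = 2.576
Margin = z* · SE = 2.576 · 0.04297 = 0.1107

CI: 0.472 ± 0.1107 = (0.361, 0.583)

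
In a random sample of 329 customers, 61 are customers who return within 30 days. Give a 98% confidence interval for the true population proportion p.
(0.136, 0.235)

Proportion CI:
p̂ = 61/329 = 0.18541
SE = √(p̂(1-p̂)/n) = √(0.18541 · 0.81459 / 329) = 0.02143

z* = 2.326
Margin = z* · SE = 2.326 · 0.02143 = 0.0498

CI: 0.18541 ± 0.0498 = (0.136, 0.235)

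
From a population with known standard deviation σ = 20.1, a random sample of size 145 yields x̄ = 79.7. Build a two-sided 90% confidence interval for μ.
(76.95, 82.45)

z-interval (σ known):
z* = 1.645 for 90% confidence

Margin of error = z* · σ/√n = 1.645 · 20.1/√145 = 2.75

CI: (79.7 - 2.75, 79.7 + 2.75) = (76.95, 82.45)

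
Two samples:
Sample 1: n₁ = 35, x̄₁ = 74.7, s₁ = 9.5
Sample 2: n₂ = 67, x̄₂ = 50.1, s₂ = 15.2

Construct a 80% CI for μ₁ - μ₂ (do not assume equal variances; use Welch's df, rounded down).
(21.43, 27.77)

Difference: x̄₁ - x̄₂ = 24.60
SE = √(s₁²/n₁ + s₂²/n₂) = √(9.5²/35 + 15.2²/67) = 2.4550
df = 96.68 → 96 (Welch–Satterthwaite, rounded down)
t* = 1.290

CI: 24.60 ± 1.290 · 2.4550 = 24.60 ± 3.17 = (21.43, 27.77)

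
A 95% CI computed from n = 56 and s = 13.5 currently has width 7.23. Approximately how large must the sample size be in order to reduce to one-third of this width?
n ≈ 504

CI width ∝ 1/√n
To reduce width by factor 3, need √n to grow by 3 → need 3² = 9 times as many samples.

Current: n = 56, width = 7.23
New: n = 504, width ≈ 2.36

Width reduced by factor of 7.23/2.36 = 3.06.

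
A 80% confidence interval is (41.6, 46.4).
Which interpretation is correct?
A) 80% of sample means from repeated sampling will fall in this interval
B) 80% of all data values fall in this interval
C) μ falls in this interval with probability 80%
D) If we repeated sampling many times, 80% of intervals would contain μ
D

A) Wrong — coverage applies to intervals containing μ, not to future x̄ values.
B) Wrong — a CI is about the parameter μ, not individual data values.
C) Wrong — μ is fixed; the randomness lives in the interval, not in μ.
D) Correct — this is the frequentist long-run coverage interpretation.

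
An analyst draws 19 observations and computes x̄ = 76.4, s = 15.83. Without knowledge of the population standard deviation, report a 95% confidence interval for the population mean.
(68.77, 84.03)

t-interval (σ unknown):
df = n - 1 = 18
t* = 2.101 for 95% confidence

Margin of error = t* · s/√n = 2.101 · 15.83/√19 = 7.63

CI: (68.77, 84.03)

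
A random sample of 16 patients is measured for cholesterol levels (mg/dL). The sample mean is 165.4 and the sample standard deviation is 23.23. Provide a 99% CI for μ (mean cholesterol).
(148.29, 182.51)

t-interval (σ unknown):
df = n - 1 = 15
t* = 2.947 for 99% confidence

Margin of error = t* · s/√n = 2.947 · 23.23/√16 = 17.11

CI: (148.29, 182.51)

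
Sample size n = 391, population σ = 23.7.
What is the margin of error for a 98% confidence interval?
Margin of error = 2.79

Margin of error = z* · σ/√n
= 2.326 · 23.7/√391
= 2.326 · 23.7/19.7737
= 2.79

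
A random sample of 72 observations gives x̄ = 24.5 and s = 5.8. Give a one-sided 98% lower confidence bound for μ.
μ ≥ 23.07

Lower bound (one-sided):
t* = 2.092 (one-sided for 98%)
Lower bound = x̄ - t* · s/√n = 24.5 - 2.092 · 5.8/√72 = 23.07

We are 98% confident that μ ≥ 23.07.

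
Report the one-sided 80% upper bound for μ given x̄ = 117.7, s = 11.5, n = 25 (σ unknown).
μ ≤ 119.67

Upper bound (one-sided):
t* = 0.857 (one-sided for 80%)
Upper bound = x̄ + t* · s/√n = 117.7 + 0.857 · 11.5/√25 = 119.67

We are 80% confident that μ ≤ 119.67.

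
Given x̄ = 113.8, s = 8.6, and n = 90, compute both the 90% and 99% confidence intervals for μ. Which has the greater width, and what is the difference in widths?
99% CI is wider by 1.76

df = 89
90% CI: t* = 1.662, (112.29, 115.31), width = 2 · t* · s/√n = 3.01
99% CI: t* = 2.632, (111.41, 116.19), width = 2 · t* · s/√n = 4.77

The 99% CI is wider by 4.77 - 3.01 = 1.76.
Higher confidence requires a wider interval.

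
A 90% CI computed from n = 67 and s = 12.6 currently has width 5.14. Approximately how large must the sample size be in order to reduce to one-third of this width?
n ≈ 603

CI width ∝ 1/√n
To reduce width by factor 3, need √n to grow by 3 → need 3² = 9 times as many samples.

Current: n = 67, width = 5.14
New: n = 603, width ≈ 1.69

Width reduced by factor of 5.14/1.69 = 3.04.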